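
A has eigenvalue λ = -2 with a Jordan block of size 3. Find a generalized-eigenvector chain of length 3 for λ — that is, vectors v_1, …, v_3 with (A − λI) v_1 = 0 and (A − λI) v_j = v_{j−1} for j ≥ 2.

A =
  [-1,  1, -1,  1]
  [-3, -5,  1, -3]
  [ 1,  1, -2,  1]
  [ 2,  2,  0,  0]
A Jordan chain for λ = -2 of length 3:
v_1 = (-1, 1, 0, 0)ᵀ
v_2 = (1, -3, 1, 2)ᵀ
v_3 = (1, 0, 0, 0)ᵀ

Let N = A − (-2)·I. We want v_3 with N^3 v_3 = 0 but N^2 v_3 ≠ 0; then v_{j-1} := N · v_j for j = 3, …, 2.

Pick v_3 = (1, 0, 0, 0)ᵀ.
Then v_2 = N · v_3 = (1, -3, 1, 2)ᵀ.
Then v_1 = N · v_2 = (-1, 1, 0, 0)ᵀ.

Sanity check: (A − (-2)·I) v_1 = (0, 0, 0, 0)ᵀ = 0. ✓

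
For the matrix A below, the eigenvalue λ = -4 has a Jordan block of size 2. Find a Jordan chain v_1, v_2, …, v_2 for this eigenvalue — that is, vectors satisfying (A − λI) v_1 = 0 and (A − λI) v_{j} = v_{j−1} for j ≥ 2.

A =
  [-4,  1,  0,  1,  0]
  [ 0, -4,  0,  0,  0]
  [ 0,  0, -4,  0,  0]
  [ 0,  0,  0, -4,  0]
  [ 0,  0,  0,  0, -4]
A Jordan chain for λ = -4 of length 2:
v_1 = (1, 0, 0, 0, 0)ᵀ
v_2 = (0, 1, 0, 0, 0)ᵀ

Let N = A − (-4)·I. We want v_2 with N^2 v_2 = 0 but N^1 v_2 ≠ 0; then v_{j-1} := N · v_j for j = 2, …, 2.

Pick v_2 = (0, 1, 0, 0, 0)ᵀ.
Then v_1 = N · v_2 = (1, 0, 0, 0, 0)ᵀ.

Sanity check: (A − (-4)·I) v_1 = (0, 0, 0, 0, 0)ᵀ = 0. ✓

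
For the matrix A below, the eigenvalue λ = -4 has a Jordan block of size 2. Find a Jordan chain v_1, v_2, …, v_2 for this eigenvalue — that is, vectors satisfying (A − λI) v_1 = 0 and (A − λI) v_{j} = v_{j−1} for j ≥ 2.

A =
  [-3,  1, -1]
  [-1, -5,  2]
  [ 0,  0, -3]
A Jordan chain for λ = -4 of length 2:
v_1 = (1, -1, 0)ᵀ
v_2 = (1, 0, 0)ᵀ

Let N = A − (-4)·I. We want v_2 with N^2 v_2 = 0 but N^1 v_2 ≠ 0; then v_{j-1} := N · v_j for j = 2, …, 2.

Pick v_2 = (1, 0, 0)ᵀ.
Then v_1 = N · v_2 = (1, -1, 0)ᵀ.

Sanity check: (A − (-4)·I) v_1 = (0, 0, 0)ᵀ = 0. ✓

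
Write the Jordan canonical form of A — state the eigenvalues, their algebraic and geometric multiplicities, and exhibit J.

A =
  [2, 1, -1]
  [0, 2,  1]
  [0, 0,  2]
J_3(2)

The characteristic polynomial is
  det(x·I − A) = x^3 - 6*x^2 + 12*x - 8 = (x - 2)^3

Eigenvalues and multiplicities (the geometric multiplicity of λ is n − rank(A − λI), which equals the number of Jordan blocks for λ):
  λ = 2: algebraic multiplicity = 3, geometric multiplicity = 1

Determining the block sizes for each eigenvalue:
  λ = 2: one block (gm = 1), so the single block has size am = 3 → block sizes [3]

Assembling the blocks gives a Jordan form
J =
  [2, 1, 0]
  [0, 2, 1]
  [0, 0, 2]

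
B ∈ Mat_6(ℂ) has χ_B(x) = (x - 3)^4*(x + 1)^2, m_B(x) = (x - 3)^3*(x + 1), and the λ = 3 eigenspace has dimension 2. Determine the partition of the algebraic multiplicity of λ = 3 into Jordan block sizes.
Block sizes for λ = 3: [3, 1]

Step 1 — from the characteristic polynomial, algebraic multiplicity of λ = 3 is 4. From dim ker(B − (3)·I) = 2, there are exactly 2 Jordan blocks for λ = 3.
Step 2 — from the minimal polynomial, the factor (x − 3)^3 tells us the largest block for λ = 3 has size 3.
Step 3 — with total size 4, 2 blocks, and largest block 3, the block sizes (in nonincreasing order) are [3, 1].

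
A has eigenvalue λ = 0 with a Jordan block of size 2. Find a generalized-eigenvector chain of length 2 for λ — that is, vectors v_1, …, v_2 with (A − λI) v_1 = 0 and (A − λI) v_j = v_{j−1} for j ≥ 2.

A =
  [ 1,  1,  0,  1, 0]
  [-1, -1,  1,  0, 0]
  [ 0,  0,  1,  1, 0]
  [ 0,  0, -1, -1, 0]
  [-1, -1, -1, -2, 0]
A Jordan chain for λ = 0 of length 2:
v_1 = (1, -1, 0, 0, -1)ᵀ
v_2 = (1, 0, 0, 0, 0)ᵀ

Let N = A − (0)·I. We want v_2 with N^2 v_2 = 0 but N^1 v_2 ≠ 0; then v_{j-1} := N · v_j for j = 2, …, 2.

Pick v_2 = (1, 0, 0, 0, 0)ᵀ.
Then v_1 = N · v_2 = (1, -1, 0, 0, -1)ᵀ.

Sanity check: (A − (0)·I) v_1 = (0, 0, 0, 0, 0)ᵀ = 0. ✓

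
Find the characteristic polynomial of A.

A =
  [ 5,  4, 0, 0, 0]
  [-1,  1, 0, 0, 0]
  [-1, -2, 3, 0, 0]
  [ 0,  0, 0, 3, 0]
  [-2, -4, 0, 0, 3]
x^5 - 15*x^4 + 90*x^3 - 270*x^2 + 405*x - 243

Expanding det(x·I − A) (e.g. by cofactor expansion or by noting that A is similar to its Jordan form J, which has the same characteristic polynomial as A) gives
  χ_A(x) = x^5 - 15*x^4 + 90*x^3 - 270*x^2 + 405*x - 243
which factors as (x - 3)^5. The eigenvalues (with algebraic multiplicities) are λ = 3 with multiplicity 5.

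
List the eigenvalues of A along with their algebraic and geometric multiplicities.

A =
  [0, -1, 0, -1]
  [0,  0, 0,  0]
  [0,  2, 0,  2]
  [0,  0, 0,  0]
λ = 0: alg = 4, geom = 3

Step 1 — factor the characteristic polynomial to read off the algebraic multiplicities:
  χ_A(x) = x^4

Step 2 — compute geometric multiplicities via the rank-nullity identity g(λ) = n − rank(A − λI):
  rank(A − (0)·I) = 1, so dim ker(A − (0)·I) = n − 1 = 3

Summary:
  λ = 0: algebraic multiplicity = 4, geometric multiplicity = 3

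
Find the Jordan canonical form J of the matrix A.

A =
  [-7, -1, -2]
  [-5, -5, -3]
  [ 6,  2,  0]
J_3(-4)

The characteristic polynomial is
  det(x·I − A) = x^3 + 12*x^2 + 48*x + 64 = (x + 4)^3

Eigenvalues and multiplicities (the geometric multiplicity of λ is n − rank(A − λI), which equals the number of Jordan blocks for λ):
  λ = -4: algebraic multiplicity = 3, geometric multiplicity = 1

Determining the block sizes for each eigenvalue:
  λ = -4: one block (gm = 1), so the single block has size am = 3 → block sizes [3]

Assembling the blocks gives a Jordan form
J =
  [-4,  1,  0]
  [ 0, -4,  1]
  [ 0,  0, -4]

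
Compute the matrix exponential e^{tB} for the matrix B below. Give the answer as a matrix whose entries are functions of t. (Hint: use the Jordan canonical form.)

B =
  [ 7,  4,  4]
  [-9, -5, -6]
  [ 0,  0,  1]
e^{tB} =
  [6*t*exp(t) + exp(t), 4*t*exp(t), 4*t*exp(t)]
  [-9*t*exp(t), -6*t*exp(t) + exp(t), -6*t*exp(t)]
  [0, 0, exp(t)]

Strategy: write B = P · J · P⁻¹ where J is a Jordan canonical form, so e^{tB} = P · e^{tJ} · P⁻¹, and e^{tJ} can be computed block-by-block.

B has Jordan form
J =
  [1, 1, 0]
  [0, 1, 0]
  [0, 0, 1]
(up to reordering of blocks).

Per-block formulas:
  For a 2×2 Jordan block J_2(1): exp(t · J_2(1)) = e^(1t)·(I + t·N), where N is the 2×2 nilpotent shift.
  For a 1×1 block at λ = 1: exp(t · [1]) = [e^(1t)].

After assembling e^{tJ} and conjugating by P, we get:

e^{tB} =
  [6*t*exp(t) + exp(t), 4*t*exp(t), 4*t*exp(t)]
  [-9*t*exp(t), -6*t*exp(t) + exp(t), -6*t*exp(t)]
  [0, 0, exp(t)]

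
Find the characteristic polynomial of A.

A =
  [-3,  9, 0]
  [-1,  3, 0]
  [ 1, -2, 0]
x^3

Expanding det(x·I − A) (e.g. by cofactor expansion or by noting that A is similar to its Jordan form J, which has the same characteristic polynomial as A) gives
  χ_A(x) = x^3
which factors as x^3. The eigenvalues (with algebraic multiplicities) are λ = 0 with multiplicity 3.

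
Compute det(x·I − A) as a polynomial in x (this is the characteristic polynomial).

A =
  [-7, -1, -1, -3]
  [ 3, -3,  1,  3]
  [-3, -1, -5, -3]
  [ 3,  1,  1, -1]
x^4 + 16*x^3 + 96*x^2 + 256*x + 256

Expanding det(x·I − A) (e.g. by cofactor expansion or by noting that A is similar to its Jordan form J, which has the same characteristic polynomial as A) gives
  χ_A(x) = x^4 + 16*x^3 + 96*x^2 + 256*x + 256
which factors as (x + 4)^4. The eigenvalues (with algebraic multiplicities) are λ = -4 with multiplicity 4.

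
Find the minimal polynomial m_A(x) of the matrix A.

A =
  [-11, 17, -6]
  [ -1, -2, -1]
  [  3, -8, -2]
x^3 + 15*x^2 + 75*x + 125

The characteristic polynomial is χ_A(x) = (x + 5)^3, so the eigenvalues are known. The minimal polynomial is
  m_A(x) = Π_λ (x − λ)^{k_λ}
where k_λ is the size of the *largest* Jordan block for λ (equivalently, the smallest k with (A − λI)^k v = 0 for every generalised eigenvector v of λ).

  λ = -5: largest Jordan block has size 3, contributing (x + 5)^3

So m_A(x) = (x + 5)^3 = x^3 + 15*x^2 + 75*x + 125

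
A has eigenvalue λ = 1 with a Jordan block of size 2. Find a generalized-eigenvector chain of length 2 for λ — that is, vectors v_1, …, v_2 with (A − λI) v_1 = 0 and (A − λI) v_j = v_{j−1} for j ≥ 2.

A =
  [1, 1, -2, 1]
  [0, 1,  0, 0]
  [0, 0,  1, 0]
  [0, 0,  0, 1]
A Jordan chain for λ = 1 of length 2:
v_1 = (1, 0, 0, 0)ᵀ
v_2 = (0, 1, 0, 0)ᵀ

Let N = A − (1)·I. We want v_2 with N^2 v_2 = 0 but N^1 v_2 ≠ 0; then v_{j-1} := N · v_j for j = 2, …, 2.

Pick v_2 = (0, 1, 0, 0)ᵀ.
Then v_1 = N · v_2 = (1, 0, 0, 0)ᵀ.

Sanity check: (A − (1)·I) v_1 = (0, 0, 0, 0)ᵀ = 0. ✓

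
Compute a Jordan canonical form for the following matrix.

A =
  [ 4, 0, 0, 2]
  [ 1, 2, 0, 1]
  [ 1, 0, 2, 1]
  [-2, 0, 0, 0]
J_2(2) ⊕ J_1(2) ⊕ J_1(2)

The characteristic polynomial is
  det(x·I − A) = x^4 - 8*x^3 + 24*x^2 - 32*x + 16 = (x - 2)^4

Eigenvalues and multiplicities (the geometric multiplicity of λ is n − rank(A − λI), which equals the number of Jordan blocks for λ):
  λ = 2: algebraic multiplicity = 4, geometric multiplicity = 3

Determining the block sizes for each eigenvalue:
  λ = 2: 3 blocks summing to 4 forces exactly one block of size 2 and the rest size 1 → block sizes [2, 1, 1]

Assembling the blocks gives a Jordan form
J =
  [2, 1, 0, 0]
  [0, 2, 0, 0]
  [0, 0, 2, 0]
  [0, 0, 0, 2]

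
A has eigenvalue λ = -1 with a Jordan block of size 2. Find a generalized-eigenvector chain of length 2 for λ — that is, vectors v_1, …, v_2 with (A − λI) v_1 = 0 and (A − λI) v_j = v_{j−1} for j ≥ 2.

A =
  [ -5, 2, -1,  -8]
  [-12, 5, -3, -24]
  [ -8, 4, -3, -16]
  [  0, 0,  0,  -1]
A Jordan chain for λ = -1 of length 2:
v_1 = (-4, -12, -8, 0)ᵀ
v_2 = (1, 0, 0, 0)ᵀ

Let N = A − (-1)·I. We want v_2 with N^2 v_2 = 0 but N^1 v_2 ≠ 0; then v_{j-1} := N · v_j for j = 2, …, 2.

Pick v_2 = (1, 0, 0, 0)ᵀ.
Then v_1 = N · v_2 = (-4, -12, -8, 0)ᵀ.

Sanity check: (A − (-1)·I) v_1 = (0, 0, 0, 0)ᵀ = 0. ✓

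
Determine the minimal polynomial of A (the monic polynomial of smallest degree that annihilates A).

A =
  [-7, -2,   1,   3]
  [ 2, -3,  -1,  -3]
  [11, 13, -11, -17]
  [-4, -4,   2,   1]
x^3 + 15*x^2 + 75*x + 125

The characteristic polynomial is χ_A(x) = (x + 5)^4, so the eigenvalues are known. The minimal polynomial is
  m_A(x) = Π_λ (x − λ)^{k_λ}
where k_λ is the size of the *largest* Jordan block for λ (equivalently, the smallest k with (A − λI)^k v = 0 for every generalised eigenvector v of λ).

  λ = -5: largest Jordan block has size 3, contributing (x + 5)^3

So m_A(x) = (x + 5)^3 = x^3 + 15*x^2 + 75*x + 125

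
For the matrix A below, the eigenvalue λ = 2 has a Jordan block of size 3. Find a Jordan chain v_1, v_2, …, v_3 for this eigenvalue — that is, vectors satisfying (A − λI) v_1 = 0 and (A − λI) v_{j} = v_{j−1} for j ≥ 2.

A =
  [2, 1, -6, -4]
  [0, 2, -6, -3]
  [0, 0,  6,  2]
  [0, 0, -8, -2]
A Jordan chain for λ = 2 of length 3:
v_1 = (2, 0, 0, 0)ᵀ
v_2 = (-6, -6, 4, -8)ᵀ
v_3 = (0, 0, 1, 0)ᵀ

Let N = A − (2)·I. We want v_3 with N^3 v_3 = 0 but N^2 v_3 ≠ 0; then v_{j-1} := N · v_j for j = 3, …, 2.

Pick v_3 = (0, 0, 1, 0)ᵀ.
Then v_2 = N · v_3 = (-6, -6, 4, -8)ᵀ.
Then v_1 = N · v_2 = (2, 0, 0, 0)ᵀ.

Sanity check: (A − (2)·I) v_1 = (0, 0, 0, 0)ᵀ = 0. ✓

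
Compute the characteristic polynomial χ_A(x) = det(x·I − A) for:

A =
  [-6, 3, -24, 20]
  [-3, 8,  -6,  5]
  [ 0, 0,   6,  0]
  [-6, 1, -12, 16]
x^4 - 24*x^3 + 216*x^2 - 864*x + 1296

Expanding det(x·I − A) (e.g. by cofactor expansion or by noting that A is similar to its Jordan form J, which has the same characteristic polynomial as A) gives
  χ_A(x) = x^4 - 24*x^3 + 216*x^2 - 864*x + 1296
which factors as (x - 6)^4. The eigenvalues (with algebraic multiplicities) are λ = 6 with multiplicity 4.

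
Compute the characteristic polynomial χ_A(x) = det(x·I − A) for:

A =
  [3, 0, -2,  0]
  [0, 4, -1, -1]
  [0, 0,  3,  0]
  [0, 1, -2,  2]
x^4 - 12*x^3 + 54*x^2 - 108*x + 81

Expanding det(x·I − A) (e.g. by cofactor expansion or by noting that A is similar to its Jordan form J, which has the same characteristic polynomial as A) gives
  χ_A(x) = x^4 - 12*x^3 + 54*x^2 - 108*x + 81
which factors as (x - 3)^4. The eigenvalues (with algebraic multiplicities) are λ = 3 with multiplicity 4.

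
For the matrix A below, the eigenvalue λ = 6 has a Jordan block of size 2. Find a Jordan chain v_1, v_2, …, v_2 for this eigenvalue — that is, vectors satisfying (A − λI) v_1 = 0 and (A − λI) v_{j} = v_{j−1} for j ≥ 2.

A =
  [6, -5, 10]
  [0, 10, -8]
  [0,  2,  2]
A Jordan chain for λ = 6 of length 2:
v_1 = (-5, 4, 2)ᵀ
v_2 = (0, 1, 0)ᵀ

Let N = A − (6)·I. We want v_2 with N^2 v_2 = 0 but N^1 v_2 ≠ 0; then v_{j-1} := N · v_j for j = 2, …, 2.

Pick v_2 = (0, 1, 0)ᵀ.
Then v_1 = N · v_2 = (-5, 4, 2)ᵀ.

Sanity check: (A − (6)·I) v_1 = (0, 0, 0)ᵀ = 0. ✓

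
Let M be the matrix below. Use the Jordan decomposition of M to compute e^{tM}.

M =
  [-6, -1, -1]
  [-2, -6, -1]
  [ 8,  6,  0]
e^{tM} =
  [-t^2*exp(-4*t) - 2*t*exp(-4*t) + exp(-4*t), -t^2*exp(-4*t) - t*exp(-4*t), -t^2*exp(-4*t)/2 - t*exp(-4*t)]
  [-2*t*exp(-4*t), -2*t*exp(-4*t) + exp(-4*t), -t*exp(-4*t)]
  [2*t^2*exp(-4*t) + 8*t*exp(-4*t), 2*t^2*exp(-4*t) + 6*t*exp(-4*t), t^2*exp(-4*t) + 4*t*exp(-4*t) + exp(-4*t)]

Strategy: write M = P · J · P⁻¹ where J is a Jordan canonical form, so e^{tM} = P · e^{tJ} · P⁻¹, and e^{tJ} can be computed block-by-block.

M has Jordan form
J =
  [-4,  1,  0]
  [ 0, -4,  1]
  [ 0,  0, -4]
(up to reordering of blocks).

Per-block formulas:
  For a 3×3 Jordan block J_3(-4): exp(t · J_3(-4)) = e^(-4t)·(I + t·N + (t^2/2)·N^2), where N is the 3×3 nilpotent shift.

After assembling e^{tJ} and conjugating by P, we get:

e^{tM} =
  [-t^2*exp(-4*t) - 2*t*exp(-4*t) + exp(-4*t), -t^2*exp(-4*t) - t*exp(-4*t), -t^2*exp(-4*t)/2 - t*exp(-4*t)]
  [-2*t*exp(-4*t), -2*t*exp(-4*t) + exp(-4*t), -t*exp(-4*t)]
  [2*t^2*exp(-4*t) + 8*t*exp(-4*t), 2*t^2*exp(-4*t) + 6*t*exp(-4*t), t^2*exp(-4*t) + 4*t*exp(-4*t) + exp(-4*t)]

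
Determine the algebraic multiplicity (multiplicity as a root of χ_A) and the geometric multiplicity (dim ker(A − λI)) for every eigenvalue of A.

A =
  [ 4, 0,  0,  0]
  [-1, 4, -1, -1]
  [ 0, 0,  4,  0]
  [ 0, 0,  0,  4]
λ = 4: alg = 4, geom = 3

Step 1 — factor the characteristic polynomial to read off the algebraic multiplicities:
  χ_A(x) = (x - 4)^4

Step 2 — compute geometric multiplicities via the rank-nullity identity g(λ) = n − rank(A − λI):
  rank(A − (4)·I) = 1, so dim ker(A − (4)·I) = n − 1 = 3

Summary:
  λ = 4: algebraic multiplicity = 4, geometric multiplicity = 3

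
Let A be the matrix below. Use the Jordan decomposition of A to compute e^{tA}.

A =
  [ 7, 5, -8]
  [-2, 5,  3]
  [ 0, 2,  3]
e^{tA} =
  [-3*t^2*exp(5*t) + 2*t*exp(5*t) + exp(5*t), -3*t^2*exp(5*t) + 5*t*exp(5*t), 15*t^2*exp(5*t)/2 - 8*t*exp(5*t)]
  [-2*t^2*exp(5*t) - 2*t*exp(5*t), -2*t^2*exp(5*t) + exp(5*t), 5*t^2*exp(5*t) + 3*t*exp(5*t)]
  [-2*t^2*exp(5*t), -2*t^2*exp(5*t) + 2*t*exp(5*t), 5*t^2*exp(5*t) - 2*t*exp(5*t) + exp(5*t)]

Strategy: write A = P · J · P⁻¹ where J is a Jordan canonical form, so e^{tA} = P · e^{tJ} · P⁻¹, and e^{tJ} can be computed block-by-block.

A has Jordan form
J =
  [5, 1, 0]
  [0, 5, 1]
  [0, 0, 5]
(up to reordering of blocks).

Per-block formulas:
  For a 3×3 Jordan block J_3(5): exp(t · J_3(5)) = e^(5t)·(I + t·N + (t^2/2)·N^2), where N is the 3×3 nilpotent shift.

After assembling e^{tJ} and conjugating by P, we get:

e^{tA} =
  [-3*t^2*exp(5*t) + 2*t*exp(5*t) + exp(5*t), -3*t^2*exp(5*t) + 5*t*exp(5*t), 15*t^2*exp(5*t)/2 - 8*t*exp(5*t)]
  [-2*t^2*exp(5*t) - 2*t*exp(5*t), -2*t^2*exp(5*t) + exp(5*t), 5*t^2*exp(5*t) + 3*t*exp(5*t)]
  [-2*t^2*exp(5*t), -2*t^2*exp(5*t) + 2*t*exp(5*t), 5*t^2*exp(5*t) - 2*t*exp(5*t) + exp(5*t)]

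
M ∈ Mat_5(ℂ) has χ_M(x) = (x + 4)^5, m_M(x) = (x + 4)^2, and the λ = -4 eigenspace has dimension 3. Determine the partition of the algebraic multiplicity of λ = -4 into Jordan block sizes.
Block sizes for λ = -4: [2, 2, 1]

Step 1 — from the characteristic polynomial, algebraic multiplicity of λ = -4 is 5. From dim ker(M − (-4)·I) = 3, there are exactly 3 Jordan blocks for λ = -4.
Step 2 — from the minimal polynomial, the factor (x + 4)^2 tells us the largest block for λ = -4 has size 2.
Step 3 — with total size 5, 3 blocks, and largest block 2, the block sizes (in nonincreasing order) are [2, 2, 1].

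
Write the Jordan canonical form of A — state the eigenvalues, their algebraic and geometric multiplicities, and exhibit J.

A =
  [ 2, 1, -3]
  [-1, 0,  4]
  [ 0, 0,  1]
J_3(1)

The characteristic polynomial is
  det(x·I − A) = x^3 - 3*x^2 + 3*x - 1 = (x - 1)^3

Eigenvalues and multiplicities (the geometric multiplicity of λ is n − rank(A − λI), which equals the number of Jordan blocks for λ):
  λ = 1: algebraic multiplicity = 3, geometric multiplicity = 1

Determining the block sizes for each eigenvalue:
  λ = 1: one block (gm = 1), so the single block has size am = 3 → block sizes [3]

Assembling the blocks gives a Jordan form
J =
  [1, 1, 0]
  [0, 1, 1]
  [0, 0, 1]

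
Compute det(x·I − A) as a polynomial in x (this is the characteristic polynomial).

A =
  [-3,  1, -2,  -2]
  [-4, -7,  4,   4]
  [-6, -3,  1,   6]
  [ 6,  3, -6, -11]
x^4 + 20*x^3 + 150*x^2 + 500*x + 625

Expanding det(x·I − A) (e.g. by cofactor expansion or by noting that A is similar to its Jordan form J, which has the same characteristic polynomial as A) gives
  χ_A(x) = x^4 + 20*x^3 + 150*x^2 + 500*x + 625
which factors as (x + 5)^4. The eigenvalues (with algebraic multiplicities) are λ = -5 with multiplicity 4.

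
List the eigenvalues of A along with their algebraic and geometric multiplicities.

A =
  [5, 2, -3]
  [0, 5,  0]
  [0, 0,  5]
λ = 5: alg = 3, geom = 2

Step 1 — factor the characteristic polynomial to read off the algebraic multiplicities:
  χ_A(x) = (x - 5)^3

Step 2 — compute geometric multiplicities via the rank-nullity identity g(λ) = n − rank(A − λI):
  rank(A − (5)·I) = 1, so dim ker(A − (5)·I) = n − 1 = 2

Summary:
  λ = 5: algebraic multiplicity = 3, geometric multiplicity = 2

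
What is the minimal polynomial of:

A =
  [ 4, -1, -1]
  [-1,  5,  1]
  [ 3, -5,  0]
x^3 - 9*x^2 + 27*x - 27

The characteristic polynomial is χ_A(x) = (x - 3)^3, so the eigenvalues are known. The minimal polynomial is
  m_A(x) = Π_λ (x − λ)^{k_λ}
where k_λ is the size of the *largest* Jordan block for λ (equivalently, the smallest k with (A − λI)^k v = 0 for every generalised eigenvector v of λ).

  λ = 3: largest Jordan block has size 3, contributing (x − 3)^3

So m_A(x) = (x - 3)^3 = x^3 - 9*x^2 + 27*x - 27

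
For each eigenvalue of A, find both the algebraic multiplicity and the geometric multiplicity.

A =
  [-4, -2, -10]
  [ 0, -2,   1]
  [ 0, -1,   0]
λ = -4: alg = 1, geom = 1; λ = -1: alg = 2, geom = 1

Step 1 — factor the characteristic polynomial to read off the algebraic multiplicities:
  χ_A(x) = (x + 1)^2*(x + 4)

Step 2 — compute geometric multiplicities via the rank-nullity identity g(λ) = n − rank(A − λI):
  rank(A − (-4)·I) = 2, so dim ker(A − (-4)·I) = n − 2 = 1
  rank(A − (-1)·I) = 2, so dim ker(A − (-1)·I) = n − 2 = 1

Summary:
  λ = -4: algebraic multiplicity = 1, geometric multiplicity = 1
  λ = -1: algebraic multiplicity = 2, geometric multiplicity = 1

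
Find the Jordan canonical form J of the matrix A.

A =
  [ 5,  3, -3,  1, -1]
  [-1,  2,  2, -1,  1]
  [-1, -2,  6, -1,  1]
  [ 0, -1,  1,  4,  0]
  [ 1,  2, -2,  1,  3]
J_2(4) ⊕ J_2(4) ⊕ J_1(4)

The characteristic polynomial is
  det(x·I − A) = x^5 - 20*x^4 + 160*x^3 - 640*x^2 + 1280*x - 1024 = (x - 4)^5

Eigenvalues and multiplicities (the geometric multiplicity of λ is n − rank(A − λI), which equals the number of Jordan blocks for λ):
  λ = 4: algebraic multiplicity = 5, geometric multiplicity = 3

Determining the block sizes for each eigenvalue:
  λ = 4: with am = 5 and gm = 3, the partition is not yet determined (e.g. several partitions of 5 into 3 parts exist). Let N = A − (4)·I. Computing rank(N^1) = 2, rank(N^2) = 0; the number of blocks of size ≥ j is rank(N^{j−1}) − rank(N^j), giving [3, 2]. So we have 2 block(s) of size 2, 1 block(s) of size 1 → block sizes [2, 2, 1]

Assembling the blocks gives a Jordan form
J =
  [4, 1, 0, 0, 0]
  [0, 4, 0, 0, 0]
  [0, 0, 4, 1, 0]
  [0, 0, 0, 4, 0]
  [0, 0, 0, 0, 4]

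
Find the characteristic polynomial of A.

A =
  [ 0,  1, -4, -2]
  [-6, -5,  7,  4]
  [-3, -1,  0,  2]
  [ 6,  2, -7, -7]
x^4 + 12*x^3 + 54*x^2 + 108*x + 81

Expanding det(x·I − A) (e.g. by cofactor expansion or by noting that A is similar to its Jordan form J, which has the same characteristic polynomial as A) gives
  χ_A(x) = x^4 + 12*x^3 + 54*x^2 + 108*x + 81
which factors as (x + 3)^4. The eigenvalues (with algebraic multiplicities) are λ = -3 with multiplicity 4.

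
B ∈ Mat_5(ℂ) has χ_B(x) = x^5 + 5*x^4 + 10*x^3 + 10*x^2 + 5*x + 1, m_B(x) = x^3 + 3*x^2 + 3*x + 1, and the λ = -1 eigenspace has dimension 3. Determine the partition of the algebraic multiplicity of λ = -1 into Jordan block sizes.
Block sizes for λ = -1: [3, 1, 1]

Step 1 — from the characteristic polynomial, algebraic multiplicity of λ = -1 is 5. From dim ker(B − (-1)·I) = 3, there are exactly 3 Jordan blocks for λ = -1.
Step 2 — from the minimal polynomial, the factor (x + 1)^3 tells us the largest block for λ = -1 has size 3.
Step 3 — with total size 5, 3 blocks, and largest block 3, the block sizes (in nonincreasing order) are [3, 1, 1].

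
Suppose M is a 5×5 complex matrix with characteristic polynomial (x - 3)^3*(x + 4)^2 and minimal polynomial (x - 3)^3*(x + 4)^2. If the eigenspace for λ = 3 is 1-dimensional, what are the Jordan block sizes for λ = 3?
Block sizes for λ = 3: [3]

Step 1 — from the characteristic polynomial, algebraic multiplicity of λ = 3 is 3. From dim ker(M − (3)·I) = 1, there are exactly 1 Jordan blocks for λ = 3.
Step 2 — from the minimal polynomial, the factor (x − 3)^3 tells us the largest block for λ = 3 has size 3.
Step 3 — with total size 3, 1 blocks, and largest block 3, the block sizes (in nonincreasing order) are [3].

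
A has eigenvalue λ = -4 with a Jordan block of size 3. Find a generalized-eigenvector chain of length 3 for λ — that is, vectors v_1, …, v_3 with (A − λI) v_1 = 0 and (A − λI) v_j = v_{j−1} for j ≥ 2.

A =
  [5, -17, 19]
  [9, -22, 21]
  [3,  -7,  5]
A Jordan chain for λ = -4 of length 3:
v_1 = (-15, -18, -9)ᵀ
v_2 = (9, 9, 3)ᵀ
v_3 = (1, 0, 0)ᵀ

Let N = A − (-4)·I. We want v_3 with N^3 v_3 = 0 but N^2 v_3 ≠ 0; then v_{j-1} := N · v_j for j = 3, …, 2.

Pick v_3 = (1, 0, 0)ᵀ.
Then v_2 = N · v_3 = (9, 9, 3)ᵀ.
Then v_1 = N · v_2 = (-15, -18, -9)ᵀ.

Sanity check: (A − (-4)·I) v_1 = (0, 0, 0)ᵀ = 0. ✓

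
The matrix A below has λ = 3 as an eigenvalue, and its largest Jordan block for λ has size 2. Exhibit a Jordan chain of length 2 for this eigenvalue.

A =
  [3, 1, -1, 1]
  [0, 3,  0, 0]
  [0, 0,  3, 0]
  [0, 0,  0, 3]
A Jordan chain for λ = 3 of length 2:
v_1 = (1, 0, 0, 0)ᵀ
v_2 = (0, 1, 0, 0)ᵀ

Let N = A − (3)·I. We want v_2 with N^2 v_2 = 0 but N^1 v_2 ≠ 0; then v_{j-1} := N · v_j for j = 2, …, 2.

Pick v_2 = (0, 1, 0, 0)ᵀ.
Then v_1 = N · v_2 = (1, 0, 0, 0)ᵀ.

Sanity check: (A − (3)·I) v_1 = (0, 0, 0, 0)ᵀ = 0. ✓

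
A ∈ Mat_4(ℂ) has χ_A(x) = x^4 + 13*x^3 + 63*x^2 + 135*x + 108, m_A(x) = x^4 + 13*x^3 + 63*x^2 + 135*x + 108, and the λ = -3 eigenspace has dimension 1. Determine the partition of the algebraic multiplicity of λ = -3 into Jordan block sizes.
Block sizes for λ = -3: [3]

Step 1 — from the characteristic polynomial, algebraic multiplicity of λ = -3 is 3. From dim ker(A − (-3)·I) = 1, there are exactly 1 Jordan blocks for λ = -3.
Step 2 — from the minimal polynomial, the factor (x + 3)^3 tells us the largest block for λ = -3 has size 3.
Step 3 — with total size 3, 1 blocks, and largest block 3, the block sizes (in nonincreasing order) are [3].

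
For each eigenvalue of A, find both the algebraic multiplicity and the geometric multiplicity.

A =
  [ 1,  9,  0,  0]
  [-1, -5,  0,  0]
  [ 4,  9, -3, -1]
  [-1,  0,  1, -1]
λ = -2: alg = 4, geom = 2

Step 1 — factor the characteristic polynomial to read off the algebraic multiplicities:
  χ_A(x) = (x + 2)^4

Step 2 — compute geometric multiplicities via the rank-nullity identity g(λ) = n − rank(A − λI):
  rank(A − (-2)·I) = 2, so dim ker(A − (-2)·I) = n − 2 = 2

Summary:
  λ = -2: algebraic multiplicity = 4, geometric multiplicity = 2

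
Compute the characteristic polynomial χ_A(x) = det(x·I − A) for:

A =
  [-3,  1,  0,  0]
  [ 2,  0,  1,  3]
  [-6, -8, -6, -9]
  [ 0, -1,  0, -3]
x^4 + 12*x^3 + 54*x^2 + 108*x + 81

Expanding det(x·I − A) (e.g. by cofactor expansion or by noting that A is similar to its Jordan form J, which has the same characteristic polynomial as A) gives
  χ_A(x) = x^4 + 12*x^3 + 54*x^2 + 108*x + 81
which factors as (x + 3)^4. The eigenvalues (with algebraic multiplicities) are λ = -3 with multiplicity 4.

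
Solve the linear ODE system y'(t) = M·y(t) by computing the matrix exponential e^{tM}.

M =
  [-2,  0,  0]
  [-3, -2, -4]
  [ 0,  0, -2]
e^{tM} =
  [exp(-2*t), 0, 0]
  [-3*t*exp(-2*t), exp(-2*t), -4*t*exp(-2*t)]
  [0, 0, exp(-2*t)]

Strategy: write M = P · J · P⁻¹ where J is a Jordan canonical form, so e^{tM} = P · e^{tJ} · P⁻¹, and e^{tJ} can be computed block-by-block.

M has Jordan form
J =
  [-2,  1,  0]
  [ 0, -2,  0]
  [ 0,  0, -2]
(up to reordering of blocks).

Per-block formulas:
  For a 2×2 Jordan block J_2(-2): exp(t · J_2(-2)) = e^(-2t)·(I + t·N), where N is the 2×2 nilpotent shift.
  For a 1×1 block at λ = -2: exp(t · [-2]) = [e^(-2t)].

After assembling e^{tJ} and conjugating by P, we get:

e^{tM} =
  [exp(-2*t), 0, 0]
  [-3*t*exp(-2*t), exp(-2*t), -4*t*exp(-2*t)]
  [0, 0, exp(-2*t)]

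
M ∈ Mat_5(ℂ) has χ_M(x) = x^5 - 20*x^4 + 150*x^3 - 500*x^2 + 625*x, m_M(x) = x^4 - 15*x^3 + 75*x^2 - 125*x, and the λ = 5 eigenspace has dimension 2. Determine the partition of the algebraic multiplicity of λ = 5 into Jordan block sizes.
Block sizes for λ = 5: [3, 1]

Step 1 — from the characteristic polynomial, algebraic multiplicity of λ = 5 is 4. From dim ker(M − (5)·I) = 2, there are exactly 2 Jordan blocks for λ = 5.
Step 2 — from the minimal polynomial, the factor (x − 5)^3 tells us the largest block for λ = 5 has size 3.
Step 3 — with total size 4, 2 blocks, and largest block 3, the block sizes (in nonincreasing order) are [3, 1].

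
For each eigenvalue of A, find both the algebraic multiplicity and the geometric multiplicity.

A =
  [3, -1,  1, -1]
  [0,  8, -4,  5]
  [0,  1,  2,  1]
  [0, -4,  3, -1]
λ = 3: alg = 4, geom = 2

Step 1 — factor the characteristic polynomial to read off the algebraic multiplicities:
  χ_A(x) = (x - 3)^4

Step 2 — compute geometric multiplicities via the rank-nullity identity g(λ) = n − rank(A − λI):
  rank(A − (3)·I) = 2, so dim ker(A − (3)·I) = n − 2 = 2

Summary:
  λ = 3: algebraic multiplicity = 4, geometric multiplicity = 2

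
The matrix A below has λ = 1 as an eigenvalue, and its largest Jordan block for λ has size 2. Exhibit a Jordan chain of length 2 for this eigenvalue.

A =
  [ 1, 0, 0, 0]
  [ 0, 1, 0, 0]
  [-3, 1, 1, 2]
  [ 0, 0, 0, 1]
A Jordan chain for λ = 1 of length 2:
v_1 = (0, 0, -3, 0)ᵀ
v_2 = (1, 0, 0, 0)ᵀ

Let N = A − (1)·I. We want v_2 with N^2 v_2 = 0 but N^1 v_2 ≠ 0; then v_{j-1} := N · v_j for j = 2, …, 2.

Pick v_2 = (1, 0, 0, 0)ᵀ.
Then v_1 = N · v_2 = (0, 0, -3, 0)ᵀ.

Sanity check: (A − (1)·I) v_1 = (0, 0, 0, 0)ᵀ = 0. ✓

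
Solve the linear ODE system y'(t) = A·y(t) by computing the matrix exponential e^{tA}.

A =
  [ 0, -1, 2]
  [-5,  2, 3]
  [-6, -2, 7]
e^{tA} =
  [t^2*exp(3*t) - 3*t*exp(3*t) + exp(3*t), -t*exp(3*t), -t^2*exp(3*t)/2 + 2*t*exp(3*t)]
  [t^2*exp(3*t) - 5*t*exp(3*t), -t*exp(3*t) + exp(3*t), -t^2*exp(3*t)/2 + 3*t*exp(3*t)]
  [2*t^2*exp(3*t) - 6*t*exp(3*t), -2*t*exp(3*t), -t^2*exp(3*t) + 4*t*exp(3*t) + exp(3*t)]

Strategy: write A = P · J · P⁻¹ where J is a Jordan canonical form, so e^{tA} = P · e^{tJ} · P⁻¹, and e^{tJ} can be computed block-by-block.

A has Jordan form
J =
  [3, 1, 0]
  [0, 3, 1]
  [0, 0, 3]
(up to reordering of blocks).

Per-block formulas:
  For a 3×3 Jordan block J_3(3): exp(t · J_3(3)) = e^(3t)·(I + t·N + (t^2/2)·N^2), where N is the 3×3 nilpotent shift.

After assembling e^{tJ} and conjugating by P, we get:

e^{tA} =
  [t^2*exp(3*t) - 3*t*exp(3*t) + exp(3*t), -t*exp(3*t), -t^2*exp(3*t)/2 + 2*t*exp(3*t)]
  [t^2*exp(3*t) - 5*t*exp(3*t), -t*exp(3*t) + exp(3*t), -t^2*exp(3*t)/2 + 3*t*exp(3*t)]
  [2*t^2*exp(3*t) - 6*t*exp(3*t), -2*t*exp(3*t), -t^2*exp(3*t) + 4*t*exp(3*t) + exp(3*t)]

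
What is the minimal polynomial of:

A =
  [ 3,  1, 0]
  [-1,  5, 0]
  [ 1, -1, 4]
x^2 - 8*x + 16

The characteristic polynomial is χ_A(x) = (x - 4)^3, so the eigenvalues are known. The minimal polynomial is
  m_A(x) = Π_λ (x − λ)^{k_λ}
where k_λ is the size of the *largest* Jordan block for λ (equivalently, the smallest k with (A − λI)^k v = 0 for every generalised eigenvector v of λ).

  λ = 4: largest Jordan block has size 2, contributing (x − 4)^2

So m_A(x) = (x - 4)^2 = x^2 - 8*x + 16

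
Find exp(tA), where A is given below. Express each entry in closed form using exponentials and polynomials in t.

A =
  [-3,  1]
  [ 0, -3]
e^{tA} =
  [exp(-3*t), t*exp(-3*t)]
  [0, exp(-3*t)]

Strategy: write A = P · J · P⁻¹ where J is a Jordan canonical form, so e^{tA} = P · e^{tJ} · P⁻¹, and e^{tJ} can be computed block-by-block.

A has Jordan form
J =
  [-3,  1]
  [ 0, -3]
(up to reordering of blocks).

Per-block formulas:
  For a 2×2 Jordan block J_2(-3): exp(t · J_2(-3)) = e^(-3t)·(I + t·N), where N is the 2×2 nilpotent shift.

After assembling e^{tJ} and conjugating by P, we get:

e^{tA} =
  [exp(-3*t), t*exp(-3*t)]
  [0, exp(-3*t)]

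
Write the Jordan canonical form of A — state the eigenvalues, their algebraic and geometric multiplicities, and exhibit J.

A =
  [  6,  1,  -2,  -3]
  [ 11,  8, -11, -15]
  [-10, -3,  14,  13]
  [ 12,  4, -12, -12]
J_3(4) ⊕ J_1(4)

The characteristic polynomial is
  det(x·I − A) = x^4 - 16*x^3 + 96*x^2 - 256*x + 256 = (x - 4)^4

Eigenvalues and multiplicities (the geometric multiplicity of λ is n − rank(A − λI), which equals the number of Jordan blocks for λ):
  λ = 4: algebraic multiplicity = 4, geometric multiplicity = 2

Determining the block sizes for each eigenvalue:
  λ = 4: with am = 4 and gm = 2, the partition is not yet determined (e.g. several partitions of 4 into 2 parts exist). Let N = A − (4)·I. Computing rank(N^1) = 2, rank(N^2) = 1, rank(N^3) = 0; the number of blocks of size ≥ j is rank(N^{j−1}) − rank(N^j), giving [2, 1, 1]. So we have 1 block(s) of size 3, 1 block(s) of size 1 → block sizes [3, 1]

Assembling the blocks gives a Jordan form
J =
  [4, 1, 0, 0]
  [0, 4, 1, 0]
  [0, 0, 4, 0]
  [0, 0, 0, 4]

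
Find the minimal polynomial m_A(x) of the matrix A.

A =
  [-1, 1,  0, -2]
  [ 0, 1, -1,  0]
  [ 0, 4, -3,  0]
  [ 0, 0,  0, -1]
x^3 + 3*x^2 + 3*x + 1

The characteristic polynomial is χ_A(x) = (x + 1)^4, so the eigenvalues are known. The minimal polynomial is
  m_A(x) = Π_λ (x − λ)^{k_λ}
where k_λ is the size of the *largest* Jordan block for λ (equivalently, the smallest k with (A − λI)^k v = 0 for every generalised eigenvector v of λ).

  λ = -1: largest Jordan block has size 3, contributing (x + 1)^3

So m_A(x) = (x + 1)^3 = x^3 + 3*x^2 + 3*x + 1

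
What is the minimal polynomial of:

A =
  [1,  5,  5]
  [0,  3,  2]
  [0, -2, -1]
x^2 - 2*x + 1

The characteristic polynomial is χ_A(x) = (x - 1)^3, so the eigenvalues are known. The minimal polynomial is
  m_A(x) = Π_λ (x − λ)^{k_λ}
where k_λ is the size of the *largest* Jordan block for λ (equivalently, the smallest k with (A − λI)^k v = 0 for every generalised eigenvector v of λ).

  λ = 1: largest Jordan block has size 2, contributing (x − 1)^2

So m_A(x) = (x - 1)^2 = x^2 - 2*x + 1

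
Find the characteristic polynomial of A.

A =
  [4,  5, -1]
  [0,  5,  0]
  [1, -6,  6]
x^3 - 15*x^2 + 75*x - 125

Expanding det(x·I − A) (e.g. by cofactor expansion or by noting that A is similar to its Jordan form J, which has the same characteristic polynomial as A) gives
  χ_A(x) = x^3 - 15*x^2 + 75*x - 125
which factors as (x - 5)^3. The eigenvalues (with algebraic multiplicities) are λ = 5 with multiplicity 3.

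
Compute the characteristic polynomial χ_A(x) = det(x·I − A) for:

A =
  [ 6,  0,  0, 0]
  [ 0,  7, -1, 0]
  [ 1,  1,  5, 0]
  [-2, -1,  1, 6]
x^4 - 24*x^3 + 216*x^2 - 864*x + 1296

Expanding det(x·I − A) (e.g. by cofactor expansion or by noting that A is similar to its Jordan form J, which has the same characteristic polynomial as A) gives
  χ_A(x) = x^4 - 24*x^3 + 216*x^2 - 864*x + 1296
which factors as (x - 6)^4. The eigenvalues (with algebraic multiplicities) are λ = 6 with multiplicity 4.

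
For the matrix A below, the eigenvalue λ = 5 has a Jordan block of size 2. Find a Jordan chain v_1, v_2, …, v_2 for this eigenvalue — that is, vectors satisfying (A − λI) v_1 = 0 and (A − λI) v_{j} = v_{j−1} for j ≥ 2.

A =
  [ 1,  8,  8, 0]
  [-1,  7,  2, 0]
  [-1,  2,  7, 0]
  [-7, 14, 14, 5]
A Jordan chain for λ = 5 of length 2:
v_1 = (-4, -1, -1, -7)ᵀ
v_2 = (1, 0, 0, 0)ᵀ

Let N = A − (5)·I. We want v_2 with N^2 v_2 = 0 but N^1 v_2 ≠ 0; then v_{j-1} := N · v_j for j = 2, …, 2.

Pick v_2 = (1, 0, 0, 0)ᵀ.
Then v_1 = N · v_2 = (-4, -1, -1, -7)ᵀ.

Sanity check: (A − (5)·I) v_1 = (0, 0, 0, 0)ᵀ = 0. ✓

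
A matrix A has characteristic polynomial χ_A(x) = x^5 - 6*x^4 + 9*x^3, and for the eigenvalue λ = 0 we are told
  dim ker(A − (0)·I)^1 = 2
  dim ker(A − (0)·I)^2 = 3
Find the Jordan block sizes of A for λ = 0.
Block sizes for λ = 0: [2, 1]

From the dimensions of kernels of powers, the number of Jordan blocks of size at least j is d_j − d_{j−1} where d_j = dim ker(N^j) (with d_0 = 0). Computing the differences gives [2, 1].
The number of blocks of size exactly k is (#blocks of size ≥ k) − (#blocks of size ≥ k + 1), so the partition is: 1 block(s) of size 1, 1 block(s) of size 2.
In nonincreasing order the block sizes are [2, 1].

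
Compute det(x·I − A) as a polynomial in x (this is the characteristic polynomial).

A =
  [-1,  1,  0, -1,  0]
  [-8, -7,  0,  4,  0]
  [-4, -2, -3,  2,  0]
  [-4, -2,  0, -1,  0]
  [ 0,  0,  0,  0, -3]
x^5 + 15*x^4 + 90*x^3 + 270*x^2 + 405*x + 243

Expanding det(x·I − A) (e.g. by cofactor expansion or by noting that A is similar to its Jordan form J, which has the same characteristic polynomial as A) gives
  χ_A(x) = x^5 + 15*x^4 + 90*x^3 + 270*x^2 + 405*x + 243
which factors as (x + 3)^5. The eigenvalues (with algebraic multiplicities) are λ = -3 with multiplicity 5.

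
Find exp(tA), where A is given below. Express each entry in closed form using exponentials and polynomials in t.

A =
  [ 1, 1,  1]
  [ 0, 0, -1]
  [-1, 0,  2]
e^{tA} =
  [-t^2*exp(t)/2 + exp(t), -t^2*exp(t)/2 + t*exp(t), t*exp(t)]
  [t^2*exp(t)/2, t^2*exp(t)/2 - t*exp(t) + exp(t), -t*exp(t)]
  [-t^2*exp(t)/2 - t*exp(t), -t^2*exp(t)/2, t*exp(t) + exp(t)]

Strategy: write A = P · J · P⁻¹ where J is a Jordan canonical form, so e^{tA} = P · e^{tJ} · P⁻¹, and e^{tJ} can be computed block-by-block.

A has Jordan form
J =
  [1, 1, 0]
  [0, 1, 1]
  [0, 0, 1]
(up to reordering of blocks).

Per-block formulas:
  For a 3×3 Jordan block J_3(1): exp(t · J_3(1)) = e^(1t)·(I + t·N + (t^2/2)·N^2), where N is the 3×3 nilpotent shift.

After assembling e^{tJ} and conjugating by P, we get:

e^{tA} =
  [-t^2*exp(t)/2 + exp(t), -t^2*exp(t)/2 + t*exp(t), t*exp(t)]
  [t^2*exp(t)/2, t^2*exp(t)/2 - t*exp(t) + exp(t), -t*exp(t)]
  [-t^2*exp(t)/2 - t*exp(t), -t^2*exp(t)/2, t*exp(t) + exp(t)]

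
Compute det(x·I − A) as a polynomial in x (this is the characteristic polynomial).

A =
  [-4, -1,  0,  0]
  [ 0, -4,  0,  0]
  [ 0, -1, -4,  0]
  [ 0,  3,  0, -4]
x^4 + 16*x^3 + 96*x^2 + 256*x + 256

Expanding det(x·I − A) (e.g. by cofactor expansion or by noting that A is similar to its Jordan form J, which has the same characteristic polynomial as A) gives
  χ_A(x) = x^4 + 16*x^3 + 96*x^2 + 256*x + 256
which factors as (x + 4)^4. The eigenvalues (with algebraic multiplicities) are λ = -4 with multiplicity 4.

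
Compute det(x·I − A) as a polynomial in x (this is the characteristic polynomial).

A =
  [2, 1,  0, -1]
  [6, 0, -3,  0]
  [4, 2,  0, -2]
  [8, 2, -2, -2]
x^4

Expanding det(x·I − A) (e.g. by cofactor expansion or by noting that A is similar to its Jordan form J, which has the same characteristic polynomial as A) gives
  χ_A(x) = x^4
which factors as x^4. The eigenvalues (with algebraic multiplicities) are λ = 0 with multiplicity 4.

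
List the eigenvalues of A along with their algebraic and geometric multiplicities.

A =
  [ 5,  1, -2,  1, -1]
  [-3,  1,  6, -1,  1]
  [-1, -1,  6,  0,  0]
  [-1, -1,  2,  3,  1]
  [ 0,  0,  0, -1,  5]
λ = 4: alg = 5, geom = 3

Step 1 — factor the characteristic polynomial to read off the algebraic multiplicities:
  χ_A(x) = (x - 4)^5

Step 2 — compute geometric multiplicities via the rank-nullity identity g(λ) = n − rank(A − λI):
  rank(A − (4)·I) = 2, so dim ker(A − (4)·I) = n − 2 = 3

Summary:
  λ = 4: algebraic multiplicity = 5, geometric multiplicity = 3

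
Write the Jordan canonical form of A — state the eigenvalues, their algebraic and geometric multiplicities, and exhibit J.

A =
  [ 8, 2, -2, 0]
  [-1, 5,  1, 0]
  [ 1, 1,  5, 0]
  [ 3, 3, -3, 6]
J_2(6) ⊕ J_1(6) ⊕ J_1(6)

The characteristic polynomial is
  det(x·I − A) = x^4 - 24*x^3 + 216*x^2 - 864*x + 1296 = (x - 6)^4

Eigenvalues and multiplicities (the geometric multiplicity of λ is n − rank(A − λI), which equals the number of Jordan blocks for λ):
  λ = 6: algebraic multiplicity = 4, geometric multiplicity = 3

Determining the block sizes for each eigenvalue:
  λ = 6: 3 blocks summing to 4 forces exactly one block of size 2 and the rest size 1 → block sizes [2, 1, 1]

Assembling the blocks gives a Jordan form
J =
  [6, 1, 0, 0]
  [0, 6, 0, 0]
  [0, 0, 6, 0]
  [0, 0, 0, 6]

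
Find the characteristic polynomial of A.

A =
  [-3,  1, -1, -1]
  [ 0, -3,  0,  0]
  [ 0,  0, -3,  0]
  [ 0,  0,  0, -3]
x^4 + 12*x^3 + 54*x^2 + 108*x + 81

Expanding det(x·I − A) (e.g. by cofactor expansion or by noting that A is similar to its Jordan form J, which has the same characteristic polynomial as A) gives
  χ_A(x) = x^4 + 12*x^3 + 54*x^2 + 108*x + 81
which factors as (x + 3)^4. The eigenvalues (with algebraic multiplicities) are λ = -3 with multiplicity 4.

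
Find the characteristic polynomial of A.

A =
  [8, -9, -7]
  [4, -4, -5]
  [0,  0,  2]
x^3 - 6*x^2 + 12*x - 8

Expanding det(x·I − A) (e.g. by cofactor expansion or by noting that A is similar to its Jordan form J, which has the same characteristic polynomial as A) gives
  χ_A(x) = x^3 - 6*x^2 + 12*x - 8
which factors as (x - 2)^3. The eigenvalues (with algebraic multiplicities) are λ = 2 with multiplicity 3.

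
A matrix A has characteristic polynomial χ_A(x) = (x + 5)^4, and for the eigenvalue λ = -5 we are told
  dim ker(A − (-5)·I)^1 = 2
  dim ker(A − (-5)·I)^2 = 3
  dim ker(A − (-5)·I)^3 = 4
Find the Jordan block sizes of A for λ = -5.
Block sizes for λ = -5: [3, 1]

From the dimensions of kernels of powers, the number of Jordan blocks of size at least j is d_j − d_{j−1} where d_j = dim ker(N^j) (with d_0 = 0). Computing the differences gives [2, 1, 1].
The number of blocks of size exactly k is (#blocks of size ≥ k) − (#blocks of size ≥ k + 1), so the partition is: 1 block(s) of size 1, 1 block(s) of size 3.
In nonincreasing order the block sizes are [3, 1].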